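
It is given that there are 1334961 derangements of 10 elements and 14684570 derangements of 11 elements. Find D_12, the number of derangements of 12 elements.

176214841

D_12 = (12-1)·(D_11 + D_10) = 11·(14684570 + 1334961) = 11·16019531 = 176214841.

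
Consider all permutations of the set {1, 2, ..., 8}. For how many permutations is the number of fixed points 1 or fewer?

Sum C(8,i)·!(8-i) for i = 0..1:
  i=0: C(8,0)·!8 = 1·14833 = 14833
  i=1: C(8,1)·!7 = 8·1854 = 14832
Total = 29665.

29665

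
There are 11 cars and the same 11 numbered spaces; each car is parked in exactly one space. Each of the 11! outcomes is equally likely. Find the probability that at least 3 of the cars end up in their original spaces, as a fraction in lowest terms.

Favorable outcomes: Σ_{i≥3} C(11,i)·!(11-i) = 165·14833 + 330·1854 + 462·265 + 462·44 + 330·9 + 165·2 + 55·1 + 11·0 + 1·1 = 3205379.
Total outcomes: 11! = 39916800.
Probability = 3205379/39916800 = 3205379/39916800.

3205379/39916800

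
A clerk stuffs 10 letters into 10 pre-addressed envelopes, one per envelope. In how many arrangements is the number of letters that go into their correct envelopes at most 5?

3626624

Sum C(10,i)·!(10-i) for i = 0..5:
  i=0: C(10,0)·!10 = 1·1334961 = 1334961
  i=1: C(10,1)·!9 = 10·133496 = 1334960
  i=2: C(10,2)·!8 = 45·14833 = 667485
  i=3: C(10,3)·!7 = 120·1854 = 222480
  i=4: C(10,4)·!6 = 210·265 = 55650
  i=5: C(10,5)·!5 = 252·44 = 11088
Total = 3626624.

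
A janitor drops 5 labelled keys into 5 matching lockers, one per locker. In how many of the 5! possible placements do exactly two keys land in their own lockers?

Pick the 2 fixed positions: C(5,2) = 10 ways.
The other 3 form a derangement: !3 = 2.
Total: 10 × 2 = 20.

20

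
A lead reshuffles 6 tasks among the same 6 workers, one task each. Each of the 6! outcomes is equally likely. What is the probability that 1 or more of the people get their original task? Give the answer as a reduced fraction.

Favorable outcomes: Σ_{i≥1} C(6,i)·!(6-i) = 6·44 + 15·9 + 20·2 + 15·1 + 6·0 + 1·1 = 455.
Total outcomes: 6! = 720.
Probability = 455/720 = 91/144.

91/144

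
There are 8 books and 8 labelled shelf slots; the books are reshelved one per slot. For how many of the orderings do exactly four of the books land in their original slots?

Choose which 4 of the 8 are fixed: C(8,4) = 70.
The other 4 form a derangement: !4 = 9.
Total: 70 × 9 = 630.

630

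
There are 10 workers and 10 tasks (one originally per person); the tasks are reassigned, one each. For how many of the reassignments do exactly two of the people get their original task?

667485

Pick the 2 fixed positions: C(10,2) = 45 ways.
The other 8 form a derangement: !8 = 14833.
Total: 45 × 14833 = 667485.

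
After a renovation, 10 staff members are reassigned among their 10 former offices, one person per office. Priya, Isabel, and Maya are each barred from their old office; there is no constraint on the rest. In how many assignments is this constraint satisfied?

2656080

Let A_j be the event that the j-th constrained one is fixed. By inclusion-exclusion over the 3 events:
Σ_{j=0}^{3} (-1)^j C(3,j)(10-j)!
= C(3,0)·10! - C(3,1)·9! + C(3,2)·8! - C(3,3)·7!
= 3628800 - 1088640 + 120960 - 5040
= 2656080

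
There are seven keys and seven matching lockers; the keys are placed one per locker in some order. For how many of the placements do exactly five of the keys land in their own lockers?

21

Choose which 5 of the 7 are fixed: C(7,5) = 21.
The other 2 form a derangement: !2 = 1.
Total: 21 × 1 = 21.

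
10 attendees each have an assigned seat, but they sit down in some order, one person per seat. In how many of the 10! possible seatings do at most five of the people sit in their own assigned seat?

Sum C(10,i)·!(10-i) for i = 0..5:
  i=0: C(10,0)·!10 = 1·1334961 = 1334961
  i=1: C(10,1)·!9 = 10·133496 = 1334960
  i=2: C(10,2)·!8 = 45·14833 = 667485
  i=3: C(10,3)·!7 = 120·1854 = 222480
  i=4: C(10,4)·!6 = 210·265 = 55650
  i=5: C(10,5)·!5 = 252·44 = 11088
Total = 3626624.

3626624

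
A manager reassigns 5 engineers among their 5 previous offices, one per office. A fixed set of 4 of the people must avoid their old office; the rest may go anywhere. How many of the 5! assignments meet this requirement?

53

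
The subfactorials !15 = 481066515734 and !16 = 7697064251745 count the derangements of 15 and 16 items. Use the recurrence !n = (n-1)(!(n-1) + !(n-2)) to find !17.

130850092279664

!17 = (17-1)·(!16 + !15) = 16·(7697064251745 + 481066515734) = 16·8178130767479 = 130850092279664.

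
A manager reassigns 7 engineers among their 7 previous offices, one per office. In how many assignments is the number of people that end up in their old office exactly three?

315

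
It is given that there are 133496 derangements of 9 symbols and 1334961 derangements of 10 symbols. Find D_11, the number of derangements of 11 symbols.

D_11 = (11-1)·(D_10 + D_9) = 10·(1334961 + 133496) = 10·1468457 = 14684570.

14684570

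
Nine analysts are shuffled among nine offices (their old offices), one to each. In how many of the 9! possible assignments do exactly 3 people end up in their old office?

Choose which 3 of the 9 are fixed: C(9,3) = 84.
The other 6 form a derangement: !6 = 265.
Total: 84 × 265 = 22260.

22260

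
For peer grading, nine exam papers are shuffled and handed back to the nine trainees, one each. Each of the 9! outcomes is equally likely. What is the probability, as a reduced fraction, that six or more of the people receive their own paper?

41/72576

Favorable outcomes: Σ_{i≥6} C(9,i)·!(9-i) = 84·2 + 36·1 + 9·0 + 1·1 = 205.
Total outcomes: 9! = 362880.
Probability = 205/362880 = 41/72576.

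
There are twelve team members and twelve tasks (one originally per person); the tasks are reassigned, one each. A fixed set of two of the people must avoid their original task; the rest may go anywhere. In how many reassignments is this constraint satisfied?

402796800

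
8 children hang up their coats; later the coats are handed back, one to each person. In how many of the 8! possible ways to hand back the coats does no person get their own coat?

The subfactorial !8 = [8!/e] (nearest integer).
8! = 40320, and 40320/e ≈ 14832.90, so !8 = 14833.

14833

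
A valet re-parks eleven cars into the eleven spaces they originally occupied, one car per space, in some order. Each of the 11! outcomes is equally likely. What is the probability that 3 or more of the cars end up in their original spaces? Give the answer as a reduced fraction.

3205379/39916800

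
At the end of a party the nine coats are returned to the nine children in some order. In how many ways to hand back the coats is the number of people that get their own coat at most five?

362675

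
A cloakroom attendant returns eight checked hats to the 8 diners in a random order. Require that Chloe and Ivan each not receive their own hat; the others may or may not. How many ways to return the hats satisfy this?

30960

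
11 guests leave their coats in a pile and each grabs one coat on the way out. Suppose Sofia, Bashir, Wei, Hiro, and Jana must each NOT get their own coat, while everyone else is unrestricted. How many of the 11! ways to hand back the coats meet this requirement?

Inclusion-exclusion on the 5 forbidden self-matches:
Σ_{j=0}^{5} (-1)^j C(5,j)(11-j)!
= C(5,0)·11! - C(5,1)·10! + C(5,2)·9! - C(5,3)·8! + C(5,4)·7! - C(5,5)·6!
= 39916800 - 18144000 + 3628800 - 403200 + 25200 - 720
= 25022880

25022880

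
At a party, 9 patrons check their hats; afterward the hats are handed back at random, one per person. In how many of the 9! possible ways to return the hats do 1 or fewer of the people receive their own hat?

Sum C(9,i)·!(9-i) for i = 0..1:
  i=0: C(9,0)·!9 = 1·133496 = 133496
  i=1: C(9,1)·!8 = 9·14833 = 133497
Total = 266993.

266993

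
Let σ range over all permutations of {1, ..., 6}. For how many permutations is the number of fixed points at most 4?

719

Sum C(6,i)·!(6-i) for i = 0..4:
  i=0: C(6,0)·!6 = 1·265 = 265
  i=1: C(6,1)·!5 = 6·44 = 264
  i=2: C(6,2)·!4 = 15·9 = 135
  i=3: C(6,3)·!3 = 20·2 = 40
  i=4: C(6,4)·!2 = 15·1 = 15
Total = 719.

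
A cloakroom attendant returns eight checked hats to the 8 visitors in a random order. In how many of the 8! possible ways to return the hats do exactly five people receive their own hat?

112

Choose which 5 of the 8 are fixed: C(8,5) = 56.
The remaining 3 must be deranged: !3 = 2.
Total: 56 × 2 = 112.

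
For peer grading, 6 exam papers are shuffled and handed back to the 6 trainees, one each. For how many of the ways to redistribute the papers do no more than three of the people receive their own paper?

704

# with exactly i fixed is C(6,i)·!(6-i); sum over i=0..3:
  i=0: C(6,0)·!6 = 1·265 = 265
  i=1: C(6,1)·!5 = 6·44 = 264
  i=2: C(6,2)·!4 = 15·9 = 135
  i=3: C(6,3)·!3 = 20·2 = 40
Total = 704.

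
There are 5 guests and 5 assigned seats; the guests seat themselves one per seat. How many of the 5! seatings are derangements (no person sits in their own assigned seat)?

44

By inclusion-exclusion, !5 = Σ (-1)^k · 5!/k! for k=0..5
= 5! - 5!/1! + 5!/2! - 5!/3! + 5!/4! - 5!/5!
= 120 - 120 + 60 - 20 + 5 - 1
= 44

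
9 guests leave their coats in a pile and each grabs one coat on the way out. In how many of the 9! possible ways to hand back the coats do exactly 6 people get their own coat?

168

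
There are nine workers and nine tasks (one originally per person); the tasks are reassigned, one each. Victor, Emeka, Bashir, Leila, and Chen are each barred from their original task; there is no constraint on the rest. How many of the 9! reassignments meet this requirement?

Inclusion-exclusion on the 5 forbidden self-matches:
Σ_{j=0}^{5} (-1)^j C(5,j)(9-j)!
= C(5,0)·9! - C(5,1)·8! + C(5,2)·7! - C(5,3)·6! + C(5,4)·5! - C(5,5)·4!
= 362880 - 201600 + 50400 - 7200 + 600 - 24
= 205056

205056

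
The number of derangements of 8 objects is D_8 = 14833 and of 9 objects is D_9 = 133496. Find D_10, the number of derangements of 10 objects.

D_10 = (10-1)·(D_9 + D_8) = 9·(133496 + 14833) = 9·148329 = 1334961.

1334961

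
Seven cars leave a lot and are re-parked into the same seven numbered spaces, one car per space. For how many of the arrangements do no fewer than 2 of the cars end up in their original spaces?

# with exactly i fixed is C(7,i)·!(7-i); sum over i=2..7:
  i=2: C(7,2)·!5 = 21·44 = 924
  i=3: C(7,3)·!4 = 35·9 = 315
  i=4: C(7,4)·!3 = 35·2 = 70
  i=5: C(7,5)·!2 = 21·1 = 21
  i=6: C(7,6)·!1 = 7·0 = 0
  i=7: C(7,7)·!0 = 1·1 = 1
Total = 1331.

1331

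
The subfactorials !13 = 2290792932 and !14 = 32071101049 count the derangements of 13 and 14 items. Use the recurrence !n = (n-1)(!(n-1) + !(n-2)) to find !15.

!15 = (15-1)·(!14 + !13) = 14·(32071101049 + 2290792932) = 14·34361893981 = 481066515734.

481066515734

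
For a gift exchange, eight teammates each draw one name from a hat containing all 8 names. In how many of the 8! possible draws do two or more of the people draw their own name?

Sum C(8,i)·!(8-i) for i = 2..8:
  i=2: C(8,2)·!6 = 28·265 = 7420
  i=3: C(8,3)·!5 = 56·44 = 2464
  i=4: C(8,4)·!4 = 70·9 = 630
  i=5: C(8,5)·!3 = 56·2 = 112
  i=6: C(8,6)·!2 = 28·1 = 28
  i=7: C(8,7)·!1 = 8·0 = 0
  i=8: C(8,8)·!0 = 1·1 = 1
Total = 10655.

10655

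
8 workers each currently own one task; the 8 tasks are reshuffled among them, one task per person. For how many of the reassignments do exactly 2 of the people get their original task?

7420

Pick the 2 fixed positions: C(8,2) = 28 ways.
The other 6 form a derangement: !6 = 265.
Total: 28 × 265 = 7420.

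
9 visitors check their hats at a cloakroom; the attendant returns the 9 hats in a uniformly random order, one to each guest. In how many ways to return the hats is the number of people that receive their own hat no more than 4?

361541

# with exactly i fixed is C(9,i)·!(9-i); sum over i=0..4:
  i=0: C(9,0)·!9 = 1·133496 = 133496
  i=1: C(9,1)·!8 = 9·14833 = 133497
  i=2: C(9,2)·!7 = 36·1854 = 66744
  i=3: C(9,3)·!6 = 84·265 = 22260
  i=4: C(9,4)·!5 = 126·44 = 5544
Total = 361541.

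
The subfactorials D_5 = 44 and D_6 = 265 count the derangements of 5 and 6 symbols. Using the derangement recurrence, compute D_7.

D_7 = (7-1)·(D_6 + D_5) = 6·(265 + 44) = 6·309 = 1854.

1854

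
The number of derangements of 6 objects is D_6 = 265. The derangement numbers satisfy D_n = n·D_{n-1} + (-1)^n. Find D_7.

1854

D_7 = 7·265 - 1 = 1854.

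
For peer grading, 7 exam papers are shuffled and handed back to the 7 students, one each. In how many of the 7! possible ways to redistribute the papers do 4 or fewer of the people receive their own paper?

Sum C(7,i)·!(7-i) for i = 0..4:
  i=0: C(7,0)·!7 = 1·1854 = 1854
  i=1: C(7,1)·!6 = 7·265 = 1855
  i=2: C(7,2)·!5 = 21·44 = 924
  i=3: C(7,3)·!4 = 35·9 = 315
  i=4: C(7,4)·!3 = 35·2 = 70
Total = 5018.

5018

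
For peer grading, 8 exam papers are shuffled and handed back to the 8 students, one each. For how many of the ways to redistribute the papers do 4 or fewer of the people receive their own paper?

40179

Sum C(8,i)·!(8-i) for i = 0..4:
  i=0: C(8,0)·!8 = 1·14833 = 14833
  i=1: C(8,1)·!7 = 8·1854 = 14832
  i=2: C(8,2)·!6 = 28·265 = 7420
  i=3: C(8,3)·!5 = 56·44 = 2464
  i=4: C(8,4)·!4 = 70·9 = 630
Total = 40179.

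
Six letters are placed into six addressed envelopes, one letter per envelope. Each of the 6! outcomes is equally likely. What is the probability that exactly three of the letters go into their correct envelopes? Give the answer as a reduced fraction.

Favorable outcomes: C(6,3)·!3 = 20·2 = 40.
Total outcomes: 6! = 720.
Probability = 40/720 = 1/18.

1/18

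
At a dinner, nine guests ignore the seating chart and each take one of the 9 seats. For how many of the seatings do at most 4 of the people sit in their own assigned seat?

361541

# with exactly i fixed is C(9,i)·!(9-i); sum over i=0..4:
  i=0: C(9,0)·!9 = 1·133496 = 133496
  i=1: C(9,1)·!8 = 9·14833 = 133497
  i=2: C(9,2)·!7 = 36·1854 = 66744
  i=3: C(9,3)·!6 = 84·265 = 22260
  i=4: C(9,4)·!5 = 126·44 = 5544
Total = 361541.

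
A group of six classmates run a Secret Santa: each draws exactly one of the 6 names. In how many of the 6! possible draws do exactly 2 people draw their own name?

135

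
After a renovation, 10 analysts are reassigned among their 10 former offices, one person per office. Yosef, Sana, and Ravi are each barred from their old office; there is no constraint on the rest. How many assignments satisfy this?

2656080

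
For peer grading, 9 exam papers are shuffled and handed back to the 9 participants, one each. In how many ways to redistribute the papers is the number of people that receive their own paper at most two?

Sum C(9,i)·!(9-i) for i = 0..2:
  i=0: C(9,0)·!9 = 1·133496 = 133496
  i=1: C(9,1)·!8 = 9·14833 = 133497
  i=2: C(9,2)·!7 = 36·1854 = 66744
Total = 333737.

333737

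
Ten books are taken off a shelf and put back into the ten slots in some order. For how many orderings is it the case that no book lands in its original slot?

1334961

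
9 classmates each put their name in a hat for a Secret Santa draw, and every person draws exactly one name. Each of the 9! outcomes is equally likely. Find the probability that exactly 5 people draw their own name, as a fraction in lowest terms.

1/320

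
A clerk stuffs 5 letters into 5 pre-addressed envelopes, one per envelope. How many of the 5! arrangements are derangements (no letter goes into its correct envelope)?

!5 is the nearest integer to 5!/e.
5! = 120, and 120/e ≈ 44.15, so !5 = 44.

44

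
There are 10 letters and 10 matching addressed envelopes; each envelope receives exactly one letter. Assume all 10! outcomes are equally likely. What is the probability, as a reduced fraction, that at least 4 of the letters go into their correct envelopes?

Favorable outcomes: Σ_{i≥4} C(10,i)·!(10-i) = 210·265 + 252·44 + 210·9 + 120·2 + 45·1 + 10·0 + 1·1 = 68914.
Total outcomes: 10! = 3628800.
Probability = 68914/3628800 = 34457/1814400.

34457/1814400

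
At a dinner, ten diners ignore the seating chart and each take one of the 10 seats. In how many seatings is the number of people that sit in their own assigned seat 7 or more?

286

# with exactly i fixed is C(10,i)·!(10-i); sum over i=7..10:
  i=7: C(10,7)·!3 = 120·2 = 240
  i=8: C(10,8)·!2 = 45·1 = 45
  i=9: C(10,9)·!1 = 10·0 = 0
  i=10: C(10,10)·!0 = 1·1 = 1
Total = 286.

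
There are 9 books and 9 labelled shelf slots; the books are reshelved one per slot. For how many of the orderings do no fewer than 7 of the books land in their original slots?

Sum C(9,i)·!(9-i) for i = 7..9:
  i=7: C(9,7)·!2 = 36·1 = 36
  i=8: C(9,8)·!1 = 9·0 = 0
  i=9: C(9,9)·!0 = 1·1 = 1
Total = 37.

37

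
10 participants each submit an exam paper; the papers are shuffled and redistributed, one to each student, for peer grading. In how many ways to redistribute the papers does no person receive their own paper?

1334961

!10 is the nearest integer to 10!/e.
10! = 3628800, and 3628800/e ≈ 1334960.92, so !10 = 1334961.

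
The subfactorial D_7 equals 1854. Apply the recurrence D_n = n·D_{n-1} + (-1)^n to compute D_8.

D_8 = 8·1854 + 1 = 14833.

14833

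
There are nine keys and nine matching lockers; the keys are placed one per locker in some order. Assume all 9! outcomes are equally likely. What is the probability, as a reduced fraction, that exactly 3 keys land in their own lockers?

53/864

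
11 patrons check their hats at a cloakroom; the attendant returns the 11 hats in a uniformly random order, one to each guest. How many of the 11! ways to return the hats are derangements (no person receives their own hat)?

14684570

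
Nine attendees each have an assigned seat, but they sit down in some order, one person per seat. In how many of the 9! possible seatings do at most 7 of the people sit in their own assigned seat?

Sum C(9,i)·!(9-i) for i = 0..7:
  i=0: C(9,0)·!9 = 1·133496 = 133496
  i=1: C(9,1)·!8 = 9·14833 = 133497
  i=2: C(9,2)·!7 = 36·1854 = 66744
  i=3: C(9,3)·!6 = 84·265 = 22260
  i=4: C(9,4)·!5 = 126·44 = 5544
  i=5: C(9,5)·!4 = 126·9 = 1134
  i=6: C(9,6)·!3 = 84·2 = 168
  i=7: C(9,7)·!2 = 36·1 = 36
Total = 362879.

362879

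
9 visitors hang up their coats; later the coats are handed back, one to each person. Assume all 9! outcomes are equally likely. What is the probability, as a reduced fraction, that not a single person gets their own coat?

16687/45360

Favorable outcomes: !9 = 133496.
Total outcomes: 9! = 362880.
Probability = 133496/362880 = 16687/45360.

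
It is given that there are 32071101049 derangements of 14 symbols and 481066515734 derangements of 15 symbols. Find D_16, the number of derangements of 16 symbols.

7697064251745

D_16 = (16-1)·(D_15 + D_14) = 15·(481066515734 + 32071101049) = 15·513137616783 = 7697064251745.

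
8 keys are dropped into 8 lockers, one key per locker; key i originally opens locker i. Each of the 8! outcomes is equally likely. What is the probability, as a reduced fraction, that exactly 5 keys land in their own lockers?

1/360

Favorable outcomes: C(8,5)·!3 = 56·2 = 112.
Total outcomes: 8! = 40320.
Probability = 112/40320 = 1/360.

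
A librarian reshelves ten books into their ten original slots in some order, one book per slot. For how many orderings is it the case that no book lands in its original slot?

!10 is the nearest integer to 10!/e.
10! = 3628800, and 3628800/e ≈ 1334960.92, so !10 = 1334961.

1334961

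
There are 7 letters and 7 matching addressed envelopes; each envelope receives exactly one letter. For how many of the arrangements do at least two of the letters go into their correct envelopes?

Sum C(7,i)·!(7-i) for i = 2..7:
  i=2: C(7,2)·!5 = 21·44 = 924
  i=3: C(7,3)·!4 = 35·9 = 315
  i=4: C(7,4)·!3 = 35·2 = 70
  i=5: C(7,5)·!2 = 21·1 = 21
  i=6: C(7,6)·!1 = 7·0 = 0
  i=7: C(7,7)·!0 = 1·1 = 1
Total = 1331.

1331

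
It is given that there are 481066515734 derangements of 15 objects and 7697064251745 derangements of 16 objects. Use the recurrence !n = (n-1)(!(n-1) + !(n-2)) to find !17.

!17 = (17-1)·(!16 + !15) = 16·(7697064251745 + 481066515734) = 16·8178130767479 = 130850092279664.

130850092279664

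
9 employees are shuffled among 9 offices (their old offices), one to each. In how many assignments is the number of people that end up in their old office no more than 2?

333737

# with exactly i fixed is C(9,i)·!(9-i); sum over i=0..2:
  i=0: C(9,0)·!9 = 1·133496 = 133496
  i=1: C(9,1)·!8 = 9·14833 = 133497
  i=2: C(9,2)·!7 = 36·1854 = 66744
Total = 333737.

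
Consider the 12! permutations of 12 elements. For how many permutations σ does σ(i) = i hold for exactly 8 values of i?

4455

Pick the 8 fixed positions: C(12,8) = 495 ways.
The other 4 form a derangement: !4 = 9.
Total: 495 × 9 = 4455.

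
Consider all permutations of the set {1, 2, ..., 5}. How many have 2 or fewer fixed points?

109

Sum C(5,i)·!(5-i) for i = 0..2:
  i=0: C(5,0)·!5 = 1·44 = 44
  i=1: C(5,1)·!4 = 5·9 = 45
  i=2: C(5,2)·!3 = 10·2 = 20
Total = 109.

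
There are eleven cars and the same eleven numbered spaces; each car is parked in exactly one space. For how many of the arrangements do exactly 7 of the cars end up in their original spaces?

Choose which 7 of the 11 are fixed: C(11,7) = 330.
The remaining 4 must be deranged: !4 = 9.
Total: 330 × 9 = 2970.

2970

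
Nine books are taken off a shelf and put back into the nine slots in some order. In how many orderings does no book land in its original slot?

133496

Use !n = (n-1)(!(n-1) + !(n-2)).
!9 = 8·(14833 + 1854) = 8·16687 = 133496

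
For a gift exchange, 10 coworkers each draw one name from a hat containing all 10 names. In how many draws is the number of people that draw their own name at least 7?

286

# with exactly i fixed is C(10,i)·!(10-i); sum over i=7..10:
  i=7: C(10,7)·!3 = 120·2 = 240
  i=8: C(10,8)·!2 = 45·1 = 45
  i=9: C(10,9)·!1 = 10·0 = 0
  i=10: C(10,10)·!0 = 1·1 = 1
Total = 286.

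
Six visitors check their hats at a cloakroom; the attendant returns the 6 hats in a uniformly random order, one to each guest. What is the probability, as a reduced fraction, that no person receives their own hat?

Favorable outcomes: !6 = 265.
Total outcomes: 6! = 720.
Probability = 265/720 = 53/144.

53/144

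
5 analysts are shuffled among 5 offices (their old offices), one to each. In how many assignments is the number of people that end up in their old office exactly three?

Choose which 3 of the 5 are fixed: C(5,3) = 10.
The remaining 2 must be deranged: !2 = 1.
Total: 10 × 1 = 10.

10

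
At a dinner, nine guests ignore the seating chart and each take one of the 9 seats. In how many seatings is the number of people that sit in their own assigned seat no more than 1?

Sum C(9,i)·!(9-i) for i = 0..1:
  i=0: C(9,0)·!9 = 1·133496 = 133496
  i=1: C(9,1)·!8 = 9·14833 = 133497
Total = 266993.

266993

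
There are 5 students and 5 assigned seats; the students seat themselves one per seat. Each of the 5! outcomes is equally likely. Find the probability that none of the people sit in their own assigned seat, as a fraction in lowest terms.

11/30

Favorable outcomes: !5 = 44.
Total outcomes: 5! = 120.
Probability = 44/120 = 11/30.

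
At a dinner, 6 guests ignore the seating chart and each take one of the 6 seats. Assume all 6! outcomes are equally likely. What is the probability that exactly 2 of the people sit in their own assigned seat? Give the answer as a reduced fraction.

3/16

Favorable outcomes: C(6,2)·!4 = 15·9 = 135.
Total outcomes: 6! = 720.
Probability = 135/720 = 3/16.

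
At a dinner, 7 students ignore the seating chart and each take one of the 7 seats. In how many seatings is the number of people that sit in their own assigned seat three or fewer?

Sum C(7,i)·!(7-i) for i = 0..3:
  i=0: C(7,0)·!7 = 1·1854 = 1854
  i=1: C(7,1)·!6 = 7·265 = 1855
  i=2: C(7,2)·!5 = 21·44 = 924
  i=3: C(7,3)·!4 = 35·9 = 315
Total = 4948.

4948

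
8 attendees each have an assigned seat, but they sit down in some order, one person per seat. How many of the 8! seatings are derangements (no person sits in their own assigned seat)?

14833

Use !n = n·!(n-1) + (-1)^n.
!8 = 8·1854 + 1 = 14833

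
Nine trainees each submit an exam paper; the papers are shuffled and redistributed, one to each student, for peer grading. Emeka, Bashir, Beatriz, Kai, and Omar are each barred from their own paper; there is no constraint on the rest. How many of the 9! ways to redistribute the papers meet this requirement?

Let A_j be the event that the j-th constrained one is fixed. By inclusion-exclusion over the 5 events:
Σ_{j=0}^{5} (-1)^j C(5,j)(9-j)!
= C(5,0)·9! - C(5,1)·8! + C(5,2)·7! - C(5,3)·6! + C(5,4)·5! - C(5,5)·4!
= 362880 - 201600 + 50400 - 7200 + 600 - 24
= 205056

205056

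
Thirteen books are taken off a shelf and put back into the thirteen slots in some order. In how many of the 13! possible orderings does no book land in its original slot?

The subfactorial !13 = [13!/e] (nearest integer).
13! = 6227020800, and 6227020800/e ≈ 2290792932.07, so !13 = 2290792932.

2290792932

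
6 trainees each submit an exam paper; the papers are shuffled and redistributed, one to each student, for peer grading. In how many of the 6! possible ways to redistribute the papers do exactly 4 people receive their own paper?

15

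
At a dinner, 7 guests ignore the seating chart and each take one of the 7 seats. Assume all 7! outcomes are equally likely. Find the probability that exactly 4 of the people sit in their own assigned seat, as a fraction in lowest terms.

Favorable outcomes: C(7,4)·!3 = 35·2 = 70.
Total outcomes: 7! = 5040.
Probability = 70/5040 = 1/72.

1/72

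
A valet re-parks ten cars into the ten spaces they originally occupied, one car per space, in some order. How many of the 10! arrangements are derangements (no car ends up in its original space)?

The number of derangements of 10 is !10 = Σ_{k=0}^{10} (-1)^k·10!/k!
= 10! - 10!/1! + 10!/2! - 10!/3! + 10!/4! - 10!/5! + 10!/6! - 10!/7! + 10!/8! - 10!/9! + 10!/10!
= 3628800 - 3628800 + 1814400 - 604800 + 151200 - 30240 + 5040 - 720 + 90 - 10 + 1
= 1334961

1334961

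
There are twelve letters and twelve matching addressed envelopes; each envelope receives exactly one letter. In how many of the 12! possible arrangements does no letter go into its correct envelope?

176214841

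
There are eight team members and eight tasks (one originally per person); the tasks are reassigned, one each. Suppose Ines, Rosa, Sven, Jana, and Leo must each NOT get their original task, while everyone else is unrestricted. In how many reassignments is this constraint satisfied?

21234

Inclusion-exclusion on the 5 forbidden self-matches:
Σ_{j=0}^{5} (-1)^j C(5,j)(8-j)!
= C(5,0)·8! - C(5,1)·7! + C(5,2)·6! - C(5,3)·5! + C(5,4)·4! - C(5,5)·3!
= 40320 - 25200 + 7200 - 1200 + 120 - 6
= 21234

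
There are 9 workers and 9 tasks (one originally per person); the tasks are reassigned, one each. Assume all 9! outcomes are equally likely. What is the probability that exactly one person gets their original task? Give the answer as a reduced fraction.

Favorable outcomes: C(9,1)·!8 = 9·14833 = 133497.
Total outcomes: 9! = 362880.
Probability = 133497/362880 = 2119/5760.

2119/5760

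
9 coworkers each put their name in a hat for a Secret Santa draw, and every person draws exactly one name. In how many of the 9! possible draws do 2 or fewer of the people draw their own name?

Sum C(9,i)·!(9-i) for i = 0..2:
  i=0: C(9,0)·!9 = 1·133496 = 133496
  i=1: C(9,1)·!8 = 9·14833 = 133497
  i=2: C(9,2)·!7 = 36·1854 = 66744
Total = 333737.

333737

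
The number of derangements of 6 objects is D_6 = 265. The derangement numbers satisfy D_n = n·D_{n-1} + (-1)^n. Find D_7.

D_7 = 7·265 - 1 = 1854.

1854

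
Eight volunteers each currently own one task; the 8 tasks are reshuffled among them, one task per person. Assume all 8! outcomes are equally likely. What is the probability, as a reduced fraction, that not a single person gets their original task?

2119/5760

Favorable outcomes: !8 = 14833.
Total outcomes: 8! = 40320.
Probability = 14833/40320 = 2119/5760.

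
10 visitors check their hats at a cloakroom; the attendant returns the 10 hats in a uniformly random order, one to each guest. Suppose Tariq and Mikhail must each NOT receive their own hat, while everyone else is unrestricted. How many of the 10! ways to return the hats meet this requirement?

Let A_j be the event that the j-th constrained one is fixed. By inclusion-exclusion over the 2 events:
Σ_{j=0}^{2} (-1)^j C(2,j)(10-j)!
= C(2,0)·10! - C(2,1)·9! + C(2,2)·8!
= 3628800 - 725760 + 40320
= 2943360

2943360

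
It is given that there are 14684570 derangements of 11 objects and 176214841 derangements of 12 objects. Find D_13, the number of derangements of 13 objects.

2290792932

D_13 = (13-1)·(D_12 + D_11) = 12·(176214841 + 14684570) = 12·190899411 = 2290792932.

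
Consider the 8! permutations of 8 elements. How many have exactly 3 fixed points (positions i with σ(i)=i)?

2464

Choose which 3 of the 8 are fixed: C(8,3) = 56.
The other 5 form a derangement: !5 = 44.
Total: 56 × 44 = 2464.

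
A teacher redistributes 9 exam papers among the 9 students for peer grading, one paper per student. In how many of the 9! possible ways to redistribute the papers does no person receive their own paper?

133496

Use !n = n·!(n-1) + (-1)^n.
!9 = 9·14833 - 1 = 133496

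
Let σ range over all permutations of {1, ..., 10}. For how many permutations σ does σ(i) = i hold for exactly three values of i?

222480

Choose which 3 of the 10 are fixed: C(10,3) = 120.
The remaining 7 must be deranged: !7 = 1854.
Total: 120 × 1854 = 222480.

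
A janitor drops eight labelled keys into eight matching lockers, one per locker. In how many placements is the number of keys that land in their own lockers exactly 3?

Choose which 3 of the 8 are fixed: C(8,3) = 56.
The other 5 form a derangement: !5 = 44.
Total: 56 × 44 = 2464.

2464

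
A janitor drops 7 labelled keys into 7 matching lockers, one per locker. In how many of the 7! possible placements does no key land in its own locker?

Use !n = (n-1)(!(n-1) + !(n-2)).
!7 = 6·(265 + 44) = 6·309 = 1854

1854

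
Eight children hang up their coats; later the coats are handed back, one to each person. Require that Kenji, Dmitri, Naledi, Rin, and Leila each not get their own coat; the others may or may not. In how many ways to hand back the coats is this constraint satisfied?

21234

Inclusion-exclusion on the 5 forbidden self-matches:
Σ_{j=0}^{5} (-1)^j C(5,j)(8-j)!
= C(5,0)·8! - C(5,1)·7! + C(5,2)·6! - C(5,3)·5! + C(5,4)·4! - C(5,5)·3!
= 40320 - 25200 + 7200 - 1200 + 120 - 6
= 21234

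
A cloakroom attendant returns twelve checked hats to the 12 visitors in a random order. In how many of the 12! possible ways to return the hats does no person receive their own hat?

176214841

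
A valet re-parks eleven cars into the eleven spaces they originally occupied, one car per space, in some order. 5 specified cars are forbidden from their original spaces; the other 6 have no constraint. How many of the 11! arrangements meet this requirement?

25022880

Let A_j be the event that the j-th constrained one is fixed. By inclusion-exclusion over the 5 events:
Σ_{j=0}^{5} (-1)^j C(5,j)(11-j)!
= C(5,0)·11! - C(5,1)·10! + C(5,2)·9! - C(5,3)·8! + C(5,4)·7! - C(5,5)·6!
= 39916800 - 18144000 + 3628800 - 403200 + 25200 - 720
= 25022880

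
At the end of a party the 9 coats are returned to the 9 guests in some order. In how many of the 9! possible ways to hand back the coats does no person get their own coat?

133496

!9 is the nearest integer to 9!/e.
9! = 362880, and 362880/e ≈ 133496.09, so !9 = 133496.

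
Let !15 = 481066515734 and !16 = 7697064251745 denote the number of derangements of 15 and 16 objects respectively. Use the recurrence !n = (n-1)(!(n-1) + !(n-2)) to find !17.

130850092279664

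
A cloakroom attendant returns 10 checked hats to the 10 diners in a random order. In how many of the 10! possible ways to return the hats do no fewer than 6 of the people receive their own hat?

Sum C(10,i)·!(10-i) for i = 6..10:
  i=6: C(10,6)·!4 = 210·9 = 1890
  i=7: C(10,7)·!3 = 120·2 = 240
  i=8: C(10,8)·!2 = 45·1 = 45
  i=9: C(10,9)·!1 = 10·0 = 0
  i=10: C(10,10)·!0 = 1·1 = 1
Total = 2176.

2176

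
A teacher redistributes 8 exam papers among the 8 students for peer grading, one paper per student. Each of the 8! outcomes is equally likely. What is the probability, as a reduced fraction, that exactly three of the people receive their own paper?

11/180

Favorable outcomes: C(8,3)·!5 = 56·44 = 2464.
Total outcomes: 8! = 40320.
Probability = 2464/40320 = 11/180.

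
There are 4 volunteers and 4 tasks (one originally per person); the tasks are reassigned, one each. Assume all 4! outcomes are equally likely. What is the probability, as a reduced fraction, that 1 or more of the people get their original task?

5/8

Favorable outcomes: Σ_{i≥1} C(4,i)·!(4-i) = 4·2 + 6·1 + 4·0 + 1·1 = 15.
Total outcomes: 4! = 24.
Probability = 15/24 = 5/8.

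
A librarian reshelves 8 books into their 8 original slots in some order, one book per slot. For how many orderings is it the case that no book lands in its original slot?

!8 = 8! · Σ_{k=0}^{8} (-1)^k/k!
= 8! - 8!/1! + 8!/2! - 8!/3! + 8!/4! - 8!/5! + 8!/6! - 8!/7! + 8!/8!
= 40320 - 40320 + 20160 - 6720 + 1680 - 336 + 56 - 8 + 1
= 14833

14833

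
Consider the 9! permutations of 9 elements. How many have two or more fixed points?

95887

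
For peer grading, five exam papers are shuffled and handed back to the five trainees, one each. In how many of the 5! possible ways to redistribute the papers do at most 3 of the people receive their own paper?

119

# with exactly i fixed is C(5,i)·!(5-i); sum over i=0..3:
  i=0: C(5,0)·!5 = 1·44 = 44
  i=1: C(5,1)·!4 = 5·9 = 45
  i=2: C(5,2)·!3 = 10·2 = 20
  i=3: C(5,3)·!2 = 10·1 = 10
Total = 119.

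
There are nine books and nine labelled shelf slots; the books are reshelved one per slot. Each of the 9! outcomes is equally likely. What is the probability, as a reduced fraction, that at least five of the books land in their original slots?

1339/362880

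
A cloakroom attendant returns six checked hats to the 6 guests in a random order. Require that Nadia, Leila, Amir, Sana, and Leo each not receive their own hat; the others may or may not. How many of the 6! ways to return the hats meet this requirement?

Inclusion-exclusion on the 5 forbidden self-matches:
Σ_{j=0}^{5} (-1)^j C(5,j)(6-j)!
= C(5,0)·6! - C(5,1)·5! + C(5,2)·4! - C(5,3)·3! + C(5,4)·2! - C(5,5)·1!
= 720 - 600 + 240 - 60 + 10 - 1
= 309

309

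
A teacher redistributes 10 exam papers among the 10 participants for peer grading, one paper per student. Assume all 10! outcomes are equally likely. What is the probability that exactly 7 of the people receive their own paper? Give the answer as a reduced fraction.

Favorable outcomes: C(10,7)·!3 = 120·2 = 240.
Total outcomes: 10! = 3628800.
Probability = 240/3628800 = 1/15120.

1/15120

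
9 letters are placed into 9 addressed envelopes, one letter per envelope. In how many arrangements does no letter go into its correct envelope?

The number of derangements of 9 is !9 = Σ_{k=0}^{9} (-1)^k·9!/k!
= 9! - 9!/1! + 9!/2! - 9!/3! + 9!/4! - 9!/5! + 9!/6! - 9!/7! + 9!/8! - 9!/9!
= 362880 - 362880 + 181440 - 60480 + 15120 - 3024 + 504 - 72 + 9 - 1
= 133496

133496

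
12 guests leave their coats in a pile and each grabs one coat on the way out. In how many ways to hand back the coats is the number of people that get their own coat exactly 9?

Pick the 9 fixed positions: C(12,9) = 220 ways.
The remaining 3 must be deranged: !3 = 2.
Total: 220 × 2 = 440.

440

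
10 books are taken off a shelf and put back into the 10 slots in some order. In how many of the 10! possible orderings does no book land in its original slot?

1334961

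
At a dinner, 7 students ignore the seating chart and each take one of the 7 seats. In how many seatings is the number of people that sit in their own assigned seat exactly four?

70

Choose which 4 of the 7 are fixed: C(7,4) = 35.
The remaining 3 must be deranged: !3 = 2.
Total: 35 × 2 = 70.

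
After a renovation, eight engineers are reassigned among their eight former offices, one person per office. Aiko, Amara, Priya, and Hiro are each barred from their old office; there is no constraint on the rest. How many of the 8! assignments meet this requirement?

24024

Let A_j be the event that the j-th constrained one is fixed. By inclusion-exclusion over the 4 events:
Σ_{j=0}^{4} (-1)^j C(4,j)(8-j)!
= C(4,0)·8! - C(4,1)·7! + C(4,2)·6! - C(4,3)·5! + C(4,4)·4!
= 40320 - 20160 + 4320 - 480 + 24
= 24024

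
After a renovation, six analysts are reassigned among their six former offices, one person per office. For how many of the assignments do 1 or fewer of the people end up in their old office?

Sum C(6,i)·!(6-i) for i = 0..1:
  i=0: C(6,0)·!6 = 1·265 = 265
  i=1: C(6,1)·!5 = 6·44 = 264
Total = 529.

529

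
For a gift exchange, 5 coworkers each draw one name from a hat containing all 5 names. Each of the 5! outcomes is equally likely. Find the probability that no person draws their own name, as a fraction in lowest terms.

Favorable outcomes: !5 = 44.
Total outcomes: 5! = 120.
Probability = 44/120 = 11/30.

11/30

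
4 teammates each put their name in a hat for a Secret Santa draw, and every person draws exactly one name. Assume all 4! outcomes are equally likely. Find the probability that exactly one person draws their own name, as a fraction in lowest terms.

Favorable outcomes: C(4,1)·!3 = 4·2 = 8.
Total outcomes: 4! = 24.
Probability = 8/24 = 1/3.

1/3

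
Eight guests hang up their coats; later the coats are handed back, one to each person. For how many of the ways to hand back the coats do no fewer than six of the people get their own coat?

29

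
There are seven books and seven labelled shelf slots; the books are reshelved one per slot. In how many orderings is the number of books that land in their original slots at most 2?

Sum C(7,i)·!(7-i) for i = 0..2:
  i=0: C(7,0)·!7 = 1·1854 = 1854
  i=1: C(7,1)·!6 = 7·265 = 1855
  i=2: C(7,2)·!5 = 21·44 = 924
Total = 4633.

4633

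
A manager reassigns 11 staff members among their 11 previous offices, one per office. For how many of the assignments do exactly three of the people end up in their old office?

Pick the 3 fixed positions: C(11,3) = 165 ways.
The other 8 form a derangement: !8 = 14833.
Total: 165 × 14833 = 2447445.

2447445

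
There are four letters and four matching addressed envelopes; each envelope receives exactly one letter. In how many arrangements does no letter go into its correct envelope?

9

The number of derangements of 4 is !4 = Σ_{k=0}^{4} (-1)^k·4!/k!
= 4! - 4!/1! + 4!/2! - 4!/3! + 4!/4!
= 24 - 24 + 12 - 4 + 1
= 9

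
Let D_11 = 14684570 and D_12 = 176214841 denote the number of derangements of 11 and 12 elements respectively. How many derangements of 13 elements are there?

D_13 = (13-1)·(D_12 + D_11) = 12·(176214841 + 14684570) = 12·190899411 = 2290792932.

2290792932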